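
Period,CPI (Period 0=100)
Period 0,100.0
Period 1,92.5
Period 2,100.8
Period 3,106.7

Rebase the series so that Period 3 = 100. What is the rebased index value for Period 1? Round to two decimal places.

Rebased(Period 1) = 92.5 / 106.7 × 100 = 86.6917

86.69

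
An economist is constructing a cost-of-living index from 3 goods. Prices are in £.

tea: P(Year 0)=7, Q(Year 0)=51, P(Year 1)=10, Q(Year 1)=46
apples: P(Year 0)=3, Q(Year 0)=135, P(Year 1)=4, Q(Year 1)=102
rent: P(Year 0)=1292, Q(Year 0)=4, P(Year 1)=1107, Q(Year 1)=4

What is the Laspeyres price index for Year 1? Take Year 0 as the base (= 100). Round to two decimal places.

Laspeyres price index uses base-period quantities as weights.
ΣP(Year 1)·Q(Year 0) = 10×51 + 4×135 + 1107×4 = 510 + 540 + 4428 = 5478
ΣP(Year 0)·Q(Year 0) = 7×51 + 3×135 + 1292×4 = 357 + 405 + 5168 = 5930
Index = 5478 / 5930 × 100 = 92.3777

92.38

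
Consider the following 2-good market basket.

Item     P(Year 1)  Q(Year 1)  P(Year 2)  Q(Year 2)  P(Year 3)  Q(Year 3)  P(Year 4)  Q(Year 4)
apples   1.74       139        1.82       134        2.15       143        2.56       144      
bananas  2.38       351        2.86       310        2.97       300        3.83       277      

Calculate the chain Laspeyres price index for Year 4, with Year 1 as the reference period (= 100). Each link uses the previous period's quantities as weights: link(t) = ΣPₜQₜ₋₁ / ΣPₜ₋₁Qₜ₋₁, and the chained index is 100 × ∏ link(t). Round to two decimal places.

Link Year 1→Year 2:
ΣP(Year 2)Q(Year 1) = 1.82×139 + 2.86×351 = 252.98 + 1003.86 = 1256.84
ΣP(Year 1)Q(Year 1) = 1.74×139 + 2.38×351 = 241.86 + 835.38 = 1077.24
link = 1256.84/1077.24 = 1.166722
Link Year 2→Year 3:
ΣP(Year 3)Q(Year 2) = 2.15×134 + 2.97×310 = 288.1 + 920.7 = 1208.8
ΣP(Year 2)Q(Year 2) = 1.82×134 + 2.86×310 = 243.88 + 886.6 = 1130.48
link = 1208.8/1130.48 = 1.069280
Link Year 3→Year 4:
ΣP(Year 4)Q(Year 3) = 2.56×143 + 3.83×300 = 366.08 + 1149 = 1515.08
ΣP(Year 3)Q(Year 3) = 2.15×143 + 2.97×300 = 307.45 + 891 = 1198.45
link = 1515.08/1198.45 = 1.264200
Chained index = 100 × 1.166722 × 1.069280 × 1.264200 = 157.7156

157.72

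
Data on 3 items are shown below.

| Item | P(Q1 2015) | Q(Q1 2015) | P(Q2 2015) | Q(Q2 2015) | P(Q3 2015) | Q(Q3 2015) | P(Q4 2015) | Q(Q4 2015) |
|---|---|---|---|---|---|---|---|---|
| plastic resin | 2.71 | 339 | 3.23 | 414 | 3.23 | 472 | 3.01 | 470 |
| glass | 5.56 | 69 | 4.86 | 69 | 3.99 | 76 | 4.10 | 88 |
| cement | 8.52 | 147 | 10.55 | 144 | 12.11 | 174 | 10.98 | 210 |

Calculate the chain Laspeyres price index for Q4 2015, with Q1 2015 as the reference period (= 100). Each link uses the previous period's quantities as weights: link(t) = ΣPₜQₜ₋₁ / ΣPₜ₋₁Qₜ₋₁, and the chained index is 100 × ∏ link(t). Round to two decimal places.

Link Q1 2015→Q2 2015:
ΣP(Q2 2015)Q(Q1 2015) = 3.23×339 + 4.86×69 + 10.55×147 = 1094.97 + 335.34 + 1550.85 = 2981.16
ΣP(Q1 2015)Q(Q1 2015) = 2.71×339 + 5.56×69 + 8.52×147 = 918.69 + 383.64 + 1252.44 = 2554.77
link = 2981.16/2554.77 = 1.166900
Link Q2 2015→Q3 2015:
ΣP(Q3 2015)Q(Q2 2015) = 3.23×414 + 3.99×69 + 12.11×144 = 1337.22 + 275.31 + 1743.84 = 3356.37
ΣP(Q2 2015)Q(Q2 2015) = 3.23×414 + 4.86×69 + 10.55×144 = 1337.22 + 335.34 + 1519.2 = 3191.76
link = 3356.37/3191.76 = 1.051573
Link Q3 2015→Q4 2015:
ΣP(Q4 2015)Q(Q3 2015) = 3.01×472 + 4.10×76 + 10.98×174 = 1420.72 + 311.6 + 1910.52 = 3642.84
ΣP(Q3 2015)Q(Q3 2015) = 3.23×472 + 3.99×76 + 12.11×174 = 1524.56 + 303.24 + 2107.14 = 3934.94
link = 3642.84/3934.94 = 0.925768
Chained index = 100 × 1.166900 × 1.051573 × 0.925768 = 113.5991

113.60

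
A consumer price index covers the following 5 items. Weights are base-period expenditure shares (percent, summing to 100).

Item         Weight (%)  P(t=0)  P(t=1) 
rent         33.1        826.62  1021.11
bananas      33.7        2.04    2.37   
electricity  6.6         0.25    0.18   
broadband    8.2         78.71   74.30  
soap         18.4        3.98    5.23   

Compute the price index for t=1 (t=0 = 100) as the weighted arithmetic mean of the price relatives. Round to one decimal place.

116.7

rent: 33.1 × (1021.11/826.62) = 33.1 × 1.235283 = 40.8879
bananas: 33.7 × (2.37/2.04) = 33.7 × 1.161765 = 39.1515
electricity: 6.6 × (0.18/0.25) = 6.6 × 0.720000 = 4.7520
broadband: 8.2 × (74.30/78.71) = 8.2 × 0.943972 = 7.7406
soap: 18.4 × (5.23/3.98) = 18.4 × 1.314070 = 24.1789
Index = Σ wᵢ·(p₁ᵢ/p₀ᵢ) = 40.8879 + 39.1515 + 4.7520 + 7.7406 + 24.1789 = 116.7108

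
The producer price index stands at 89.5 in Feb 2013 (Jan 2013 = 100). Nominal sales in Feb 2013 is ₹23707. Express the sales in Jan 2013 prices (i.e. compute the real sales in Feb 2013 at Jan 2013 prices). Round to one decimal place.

Real = Nominal ÷ (Index/100) = 23707 ÷ (89.5/100)
     = 23707 ÷ 0.895 = 26488.2682

26488.3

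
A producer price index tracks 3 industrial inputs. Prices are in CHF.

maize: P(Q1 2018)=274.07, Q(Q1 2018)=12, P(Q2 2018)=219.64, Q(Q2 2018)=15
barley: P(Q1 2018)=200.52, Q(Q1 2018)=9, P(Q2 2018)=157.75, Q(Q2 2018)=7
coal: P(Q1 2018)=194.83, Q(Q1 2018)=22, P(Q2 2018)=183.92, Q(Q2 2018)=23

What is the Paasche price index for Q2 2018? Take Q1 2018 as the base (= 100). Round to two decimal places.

86.33

Paasche price index uses current-period quantities as weights.
ΣP(Q2 2018)·Q(Q2 2018) = 219.64×15 + 157.75×7 + 183.92×23 = 3294.6 + 1104.25 + 4230.16 = 8629.01
ΣP(Q1 2018)·Q(Q2 2018) = 274.07×15 + 200.52×7 + 194.83×23 = 4111.05 + 1403.64 + 4481.09 = 9995.78
Index = 8629.01 / 9995.78 × 100 = 86.3265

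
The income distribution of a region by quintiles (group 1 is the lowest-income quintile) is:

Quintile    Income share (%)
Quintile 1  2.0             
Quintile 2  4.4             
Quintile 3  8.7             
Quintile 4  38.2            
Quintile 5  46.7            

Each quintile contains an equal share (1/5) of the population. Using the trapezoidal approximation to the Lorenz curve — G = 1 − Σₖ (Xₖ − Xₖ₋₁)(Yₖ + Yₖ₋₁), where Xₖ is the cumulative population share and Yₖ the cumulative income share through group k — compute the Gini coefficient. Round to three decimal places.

0.493

Cumulative income shares Yₖ: 0.0200, 0.0640, 0.1510, 0.5330, 1.0000
Σ (Xₖ−Xₖ₋₁)(Yₖ+Yₖ₋₁) = (1/5)(0.0200+0.0000) + (1/5)(0.0640+0.0200) + (1/5)(0.1510+0.0640) + (1/5)(0.5330+0.1510) + (1/5)(1.0000+0.5330)
  = 0.0040 + 0.0168 + 0.0430 + 0.1368 + 0.3066 = 0.5072
G = 1 − 0.5072 = 0.4928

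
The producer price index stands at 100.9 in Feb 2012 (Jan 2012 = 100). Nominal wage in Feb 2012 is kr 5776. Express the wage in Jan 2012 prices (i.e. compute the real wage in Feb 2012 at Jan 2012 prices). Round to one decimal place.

Real = Nominal ÷ (Index/100) = 5776 ÷ (100.9/100)
     = 5776 ÷ 1.009 = 5724.4797

5724.5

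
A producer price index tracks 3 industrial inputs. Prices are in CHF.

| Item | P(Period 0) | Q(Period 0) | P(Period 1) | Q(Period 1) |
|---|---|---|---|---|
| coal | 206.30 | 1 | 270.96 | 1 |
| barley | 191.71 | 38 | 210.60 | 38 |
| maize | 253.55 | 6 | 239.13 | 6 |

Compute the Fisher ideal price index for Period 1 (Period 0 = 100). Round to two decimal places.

107.72

Laspeyres component (base-period weights):
ΣP(Period 1)Q(Period 0) = 270.96×1 + 210.60×38 + 239.13×6 = 270.96 + 8002.8 + 1434.78 = 9708.54
ΣP(Period 0)Q(Period 0) = 206.30×1 + 191.71×38 + 253.55×6 = 206.3 + 7284.98 + 1521.3 = 9012.58
L = 9708.54 / 9012.58 × 100 = 107.7221
Paasche component (current-period weights):
ΣP(Period 1)Q(Period 1) = 270.96×1 + 210.60×38 + 239.13×6 = 270.96 + 8002.8 + 1434.78 = 9708.54
ΣP(Period 0)Q(Period 1) = 206.30×1 + 191.71×38 + 253.55×6 = 206.3 + 7284.98 + 1521.3 = 9012.58
P = 9708.54 / 9012.58 × 100 = 107.7221
Fisher = √(L × P) = √(107.7221 × 107.7221) = 107.7221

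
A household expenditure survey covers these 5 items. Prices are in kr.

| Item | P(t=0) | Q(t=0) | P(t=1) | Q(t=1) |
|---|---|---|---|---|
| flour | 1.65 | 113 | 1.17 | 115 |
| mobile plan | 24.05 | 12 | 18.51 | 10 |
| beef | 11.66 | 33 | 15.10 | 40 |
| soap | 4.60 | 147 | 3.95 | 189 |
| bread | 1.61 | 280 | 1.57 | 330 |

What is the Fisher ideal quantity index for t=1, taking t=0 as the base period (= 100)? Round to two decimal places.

Laspeyres component (base-period weights):
ΣP(t=0)Q(t=1) = 1.65×115 + 24.05×10 + 11.66×40 + 4.60×189 + 1.61×330 = 189.75 + 240.5 + 466.4 + 869.4 + 531.3 = 2297.35
ΣP(t=0)Q(t=0) = 1.65×113 + 24.05×12 + 11.66×33 + 4.60×147 + 1.61×280 = 186.45 + 288.6 + 384.78 + 676.2 + 450.8 = 1986.83
L = 2297.35 / 1986.83 × 100 = 115.6289
Paasche component (current-period weights):
ΣP(t=1)Q(t=1) = 1.17×115 + 18.51×10 + 15.10×40 + 3.95×189 + 1.57×330 = 134.55 + 185.1 + 604 + 746.55 + 518.1 = 2188.3
ΣP(t=1)Q(t=0) = 1.17×113 + 18.51×12 + 15.10×33 + 3.95×147 + 1.57×280 = 132.21 + 222.12 + 498.3 + 580.65 + 439.6 = 1872.88
P = 2188.3 / 1872.88 × 100 = 116.8414
Fisher = √(L × P) = √(115.6289 × 116.8414) = 116.2336

116.23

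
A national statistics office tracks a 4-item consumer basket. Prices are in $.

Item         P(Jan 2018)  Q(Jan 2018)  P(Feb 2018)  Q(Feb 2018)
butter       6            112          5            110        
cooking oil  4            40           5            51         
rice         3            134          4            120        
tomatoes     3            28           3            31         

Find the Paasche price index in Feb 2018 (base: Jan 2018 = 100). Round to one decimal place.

Paasche price index uses current-period quantities as weights.
ΣP(Feb 2018)·Q(Feb 2018) = 5×110 + 5×51 + 4×120 + 3×31 = 550 + 255 + 480 + 93 = 1378
ΣP(Jan 2018)·Q(Feb 2018) = 6×110 + 4×51 + 3×120 + 3×31 = 660 + 204 + 360 + 93 = 1317
Index = 1378 / 1317 × 100 = 104.6317

104.6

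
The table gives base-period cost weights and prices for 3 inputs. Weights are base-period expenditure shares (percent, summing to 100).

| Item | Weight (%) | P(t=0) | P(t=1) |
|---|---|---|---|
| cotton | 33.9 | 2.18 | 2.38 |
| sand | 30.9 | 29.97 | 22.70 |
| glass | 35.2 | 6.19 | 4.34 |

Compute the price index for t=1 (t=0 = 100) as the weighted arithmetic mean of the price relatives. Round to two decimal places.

85.09

cotton: 33.9 × (2.38/2.18) = 33.9 × 1.091743 = 37.0101
sand: 30.9 × (22.70/29.97) = 30.9 × 0.757424 = 23.4044
glass: 35.2 × (4.34/6.19) = 35.2 × 0.701131 = 24.6798
Index = Σ wᵢ·(p₁ᵢ/p₀ᵢ) = 37.0101 + 23.4044 + 24.6798 = 85.0943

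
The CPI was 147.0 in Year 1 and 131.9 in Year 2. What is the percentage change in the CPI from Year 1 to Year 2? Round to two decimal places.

-10.27%

Change = (131.9 − 147.0) / 147.0 × 100
       = -15.1 / 147.0 × 100 = -10.2721%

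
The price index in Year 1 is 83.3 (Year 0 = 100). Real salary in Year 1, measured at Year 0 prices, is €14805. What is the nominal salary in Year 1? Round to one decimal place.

12332.6

Nominal = Real × (Index/100) = 14805 × (83.3/100)
        = 14805 × 0.833 = 12332.5650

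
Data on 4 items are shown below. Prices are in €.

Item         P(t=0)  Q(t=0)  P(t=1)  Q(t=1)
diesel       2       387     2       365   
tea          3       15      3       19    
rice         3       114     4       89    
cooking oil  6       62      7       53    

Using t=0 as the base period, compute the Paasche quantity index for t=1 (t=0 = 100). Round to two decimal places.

88.59

Paasche quantity index uses current-period prices as weights.
ΣP(t=1)·Q(t=1) = 2×365 + 3×19 + 4×89 + 7×53 = 730 + 57 + 356 + 371 = 1514
ΣP(t=1)·Q(t=0) = 2×387 + 3×15 + 4×114 + 7×62 = 774 + 45 + 456 + 434 = 1709
Index = 1514 / 1709 × 100 = 88.5898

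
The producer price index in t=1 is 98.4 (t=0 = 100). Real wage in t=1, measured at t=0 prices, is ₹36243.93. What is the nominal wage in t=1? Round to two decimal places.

35664.03

Nominal = Real × (Index/100) = 36243.93 × (98.4/100)
        = 36243.93 × 0.984 = 35664.0271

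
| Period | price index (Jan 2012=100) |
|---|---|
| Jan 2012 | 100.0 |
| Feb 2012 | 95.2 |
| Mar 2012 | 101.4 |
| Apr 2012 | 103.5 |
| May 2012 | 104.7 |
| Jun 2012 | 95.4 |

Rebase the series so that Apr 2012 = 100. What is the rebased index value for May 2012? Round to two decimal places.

101.16

Rebased(May 2012) = 104.7 / 103.5 × 100 = 101.1594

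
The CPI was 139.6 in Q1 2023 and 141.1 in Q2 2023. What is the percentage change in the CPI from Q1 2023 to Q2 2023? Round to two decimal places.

1.07%

Change = (141.1 − 139.6) / 139.6 × 100
       = 1.5 / 139.6 × 100 = 1.0745%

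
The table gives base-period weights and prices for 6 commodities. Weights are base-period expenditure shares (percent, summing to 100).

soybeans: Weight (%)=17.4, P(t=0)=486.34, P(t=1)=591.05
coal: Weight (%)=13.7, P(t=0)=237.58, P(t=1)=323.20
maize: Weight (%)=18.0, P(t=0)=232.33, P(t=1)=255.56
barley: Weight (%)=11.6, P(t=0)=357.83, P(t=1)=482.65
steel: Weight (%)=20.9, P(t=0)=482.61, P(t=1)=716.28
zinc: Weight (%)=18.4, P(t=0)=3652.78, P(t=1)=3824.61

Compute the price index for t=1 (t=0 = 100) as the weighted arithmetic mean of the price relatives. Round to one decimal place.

soybeans: 17.4 × (591.05/486.34) = 17.4 × 1.215302 = 21.1463
coal: 13.7 × (323.20/237.58) = 13.7 × 1.360384 = 18.6373
maize: 18.0 × (255.56/232.33) = 18.0 × 1.099987 = 19.7998
barley: 11.6 × (482.65/357.83) = 11.6 × 1.348825 = 15.6464
steel: 20.9 × (716.28/482.61) = 20.9 × 1.484180 = 31.0194
zinc: 18.4 × (3824.61/3652.78) = 18.4 × 1.047041 = 19.2656
Index = Σ wᵢ·(p₁ᵢ/p₀ᵢ) = 21.1463 + 18.6373 + 19.7998 + 15.6464 + 31.0194 + 19.2656 = 125.5146

125.5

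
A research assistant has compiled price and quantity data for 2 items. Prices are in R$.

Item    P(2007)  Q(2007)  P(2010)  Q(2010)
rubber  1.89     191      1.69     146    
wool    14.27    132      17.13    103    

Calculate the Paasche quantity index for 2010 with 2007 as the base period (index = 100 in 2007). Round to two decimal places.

77.83

Paasche quantity index uses current-period prices as weights.
ΣP(2010)·Q(2010) = 1.69×146 + 17.13×103 = 246.74 + 1764.39 = 2011.13
ΣP(2010)·Q(2007) = 1.69×191 + 17.13×132 = 322.79 + 2261.16 = 2583.95
Index = 2011.13 / 2583.95 × 100 = 77.8316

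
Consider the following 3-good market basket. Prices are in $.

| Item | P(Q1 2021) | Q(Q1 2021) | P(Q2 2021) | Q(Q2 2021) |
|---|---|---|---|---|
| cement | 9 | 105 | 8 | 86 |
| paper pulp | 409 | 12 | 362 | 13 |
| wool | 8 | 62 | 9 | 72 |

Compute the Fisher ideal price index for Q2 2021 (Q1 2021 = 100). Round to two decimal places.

Laspeyres component (base-period weights):
ΣP(Q2 2021)Q(Q1 2021) = 8×105 + 362×12 + 9×62 = 840 + 4344 + 558 = 5742
ΣP(Q1 2021)Q(Q1 2021) = 9×105 + 409×12 + 8×62 = 945 + 4908 + 496 = 6349
L = 5742 / 6349 × 100 = 90.4394
Paasche component (current-period weights):
ΣP(Q2 2021)Q(Q2 2021) = 8×86 + 362×13 + 9×72 = 688 + 4706 + 648 = 6042
ΣP(Q1 2021)Q(Q2 2021) = 9×86 + 409×13 + 8×72 = 774 + 5317 + 576 = 6667
P = 6042 / 6667 × 100 = 90.6255
Fisher = √(L × P) = √(90.4394 × 90.6255) = 90.5324

90.53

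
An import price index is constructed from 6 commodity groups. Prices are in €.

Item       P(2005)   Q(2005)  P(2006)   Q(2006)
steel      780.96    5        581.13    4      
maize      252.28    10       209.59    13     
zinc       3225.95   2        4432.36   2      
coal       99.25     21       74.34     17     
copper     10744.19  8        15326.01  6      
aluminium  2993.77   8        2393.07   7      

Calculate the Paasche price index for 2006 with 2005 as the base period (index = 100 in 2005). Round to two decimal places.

123.93

Paasche price index uses current-period quantities as weights.
ΣP(2006)·Q(2006) = 581.13×4 + 209.59×13 + 4432.36×2 + 74.34×17 + 15326.01×6 + 2393.07×7 = 2324.52 + 2724.67 + 8864.72 + 1263.78 + 91956.06 + 16751.49 = 123885.24
ΣP(2005)·Q(2006) = 780.96×4 + 252.28×13 + 3225.95×2 + 99.25×17 + 10744.19×6 + 2993.77×7 = 3123.84 + 3279.64 + 6451.9 + 1687.25 + 64465.14 + 20956.39 = 99964.16
Index = 123885.24 / 99964.16 × 100 = 123.9297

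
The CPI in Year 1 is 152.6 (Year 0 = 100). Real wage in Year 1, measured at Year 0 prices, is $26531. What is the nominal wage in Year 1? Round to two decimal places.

Nominal = Real × (Index/100) = 26531 × (152.6/100)
        = 26531 × 1.526 = 40486.3060

40486.31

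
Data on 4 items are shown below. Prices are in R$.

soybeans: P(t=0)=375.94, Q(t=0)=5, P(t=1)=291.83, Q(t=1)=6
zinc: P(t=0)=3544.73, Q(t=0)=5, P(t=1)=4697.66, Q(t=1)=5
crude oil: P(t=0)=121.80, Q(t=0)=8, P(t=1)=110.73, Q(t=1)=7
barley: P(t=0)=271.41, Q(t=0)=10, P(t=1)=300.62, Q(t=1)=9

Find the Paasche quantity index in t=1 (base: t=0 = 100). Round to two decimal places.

99.59

Paasche quantity index uses current-period prices as weights.
ΣP(t=1)·Q(t=1) = 291.83×6 + 4697.66×5 + 110.73×7 + 300.62×9 = 1750.98 + 23488.3 + 775.11 + 2705.58 = 28719.97
ΣP(t=1)·Q(t=0) = 291.83×5 + 4697.66×5 + 110.73×8 + 300.62×10 = 1459.15 + 23488.3 + 885.84 + 3006.2 = 28839.49
Index = 28719.97 / 28839.49 × 100 = 99.5856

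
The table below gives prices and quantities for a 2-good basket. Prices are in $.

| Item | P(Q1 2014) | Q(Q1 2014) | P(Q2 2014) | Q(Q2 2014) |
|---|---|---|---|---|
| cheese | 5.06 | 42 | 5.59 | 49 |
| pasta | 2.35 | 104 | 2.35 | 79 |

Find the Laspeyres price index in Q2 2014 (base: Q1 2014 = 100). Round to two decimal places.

Laspeyres price index uses base-period quantities as weights.
ΣP(Q2 2014)·Q(Q1 2014) = 5.59×42 + 2.35×104 = 234.78 + 244.4 = 479.18
ΣP(Q1 2014)·Q(Q1 2014) = 5.06×42 + 2.35×104 = 212.52 + 244.4 = 456.92
Index = 479.18 / 456.92 × 100 = 104.8717

104.87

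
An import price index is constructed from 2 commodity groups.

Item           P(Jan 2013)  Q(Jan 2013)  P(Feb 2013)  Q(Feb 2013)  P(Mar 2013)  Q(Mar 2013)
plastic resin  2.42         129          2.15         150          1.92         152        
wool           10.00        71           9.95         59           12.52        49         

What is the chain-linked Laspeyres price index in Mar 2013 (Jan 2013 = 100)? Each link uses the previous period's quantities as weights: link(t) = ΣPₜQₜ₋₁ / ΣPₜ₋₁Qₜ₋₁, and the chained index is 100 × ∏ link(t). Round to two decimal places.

Link Jan 2013→Feb 2013:
ΣP(Feb 2013)Q(Jan 2013) = 2.15×129 + 9.95×71 = 277.35 + 706.45 = 983.8
ΣP(Jan 2013)Q(Jan 2013) = 2.42×129 + 10.00×71 = 312.18 + 710 = 1022.18
link = 983.8/1022.18 = 0.962453
Link Feb 2013→Mar 2013:
ΣP(Mar 2013)Q(Feb 2013) = 1.92×150 + 12.52×59 = 288 + 738.68 = 1026.68
ΣP(Feb 2013)Q(Feb 2013) = 2.15×150 + 9.95×59 = 322.5 + 587.05 = 909.55
link = 1026.68/909.55 = 1.128778
Chained index = 100 × 0.962453 × 1.128778 = 108.6396

108.64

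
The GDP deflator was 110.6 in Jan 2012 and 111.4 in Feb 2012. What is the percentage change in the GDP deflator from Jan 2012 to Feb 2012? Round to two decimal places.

Change = (111.4 − 110.6) / 110.6 × 100
       = 0.8 / 110.6 × 100 = 0.7233%

0.72%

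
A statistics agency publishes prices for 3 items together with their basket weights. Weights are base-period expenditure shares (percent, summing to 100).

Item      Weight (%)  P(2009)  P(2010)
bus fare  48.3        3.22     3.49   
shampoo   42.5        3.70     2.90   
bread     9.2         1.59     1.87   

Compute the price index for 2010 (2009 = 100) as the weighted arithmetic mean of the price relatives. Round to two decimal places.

bus fare: 48.3 × (3.49/3.22) = 48.3 × 1.083851 = 52.3500
shampoo: 42.5 × (2.90/3.70) = 42.5 × 0.783784 = 33.3108
bread: 9.2 × (1.87/1.59) = 9.2 × 1.176101 = 10.8201
Index = Σ wᵢ·(p₁ᵢ/p₀ᵢ) = 52.3500 + 33.3108 + 10.8201 = 96.4809

96.48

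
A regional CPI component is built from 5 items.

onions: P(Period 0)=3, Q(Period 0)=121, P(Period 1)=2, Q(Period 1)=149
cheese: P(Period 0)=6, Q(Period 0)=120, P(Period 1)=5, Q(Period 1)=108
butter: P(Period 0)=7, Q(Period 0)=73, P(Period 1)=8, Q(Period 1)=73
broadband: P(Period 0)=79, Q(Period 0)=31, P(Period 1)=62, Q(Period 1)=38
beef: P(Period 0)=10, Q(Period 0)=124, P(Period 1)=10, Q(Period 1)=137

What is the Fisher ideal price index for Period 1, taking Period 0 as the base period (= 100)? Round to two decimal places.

Laspeyres component (base-period weights):
ΣP(Period 1)Q(Period 0) = 2×121 + 5×120 + 8×73 + 62×31 + 10×124 = 242 + 600 + 584 + 1922 + 1240 = 4588
ΣP(Period 0)Q(Period 0) = 3×121 + 6×120 + 7×73 + 79×31 + 10×124 = 363 + 720 + 511 + 2449 + 1240 = 5283
L = 4588 / 5283 × 100 = 86.8446
Paasche component (current-period weights):
ΣP(Period 1)Q(Period 1) = 2×149 + 5×108 + 8×73 + 62×38 + 10×137 = 298 + 540 + 584 + 2356 + 1370 = 5148
ΣP(Period 0)Q(Period 1) = 3×149 + 6×108 + 7×73 + 79×38 + 10×137 = 447 + 648 + 511 + 3002 + 1370 = 5978
P = 5148 / 5978 × 100 = 86.1158
Fisher = √(L × P) = √(86.8446 × 86.1158) = 86.4794

86.48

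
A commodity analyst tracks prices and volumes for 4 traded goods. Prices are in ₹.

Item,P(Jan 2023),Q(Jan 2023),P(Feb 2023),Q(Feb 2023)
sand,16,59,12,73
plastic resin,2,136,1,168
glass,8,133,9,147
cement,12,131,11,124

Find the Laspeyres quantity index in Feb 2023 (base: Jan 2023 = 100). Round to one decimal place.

Laspeyres quantity index uses base-period prices as weights.
ΣP(Jan 2023)·Q(Feb 2023) = 16×73 + 2×168 + 8×147 + 12×124 = 1168 + 336 + 1176 + 1488 = 4168
ΣP(Jan 2023)·Q(Jan 2023) = 16×59 + 2×136 + 8×133 + 12×131 = 944 + 272 + 1064 + 1572 = 3852
Index = 4168 / 3852 × 100 = 108.2035

108.2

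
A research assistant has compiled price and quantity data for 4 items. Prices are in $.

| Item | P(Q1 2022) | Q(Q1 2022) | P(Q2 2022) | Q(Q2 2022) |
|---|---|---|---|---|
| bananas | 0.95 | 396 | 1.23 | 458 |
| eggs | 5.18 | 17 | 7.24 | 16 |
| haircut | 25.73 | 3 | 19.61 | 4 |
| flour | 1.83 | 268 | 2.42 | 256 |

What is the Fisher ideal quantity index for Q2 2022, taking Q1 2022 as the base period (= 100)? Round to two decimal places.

Laspeyres component (base-period weights):
ΣP(Q1 2022)Q(Q2 2022) = 0.95×458 + 5.18×16 + 25.73×4 + 1.83×256 = 435.1 + 82.88 + 102.92 + 468.48 = 1089.38
ΣP(Q1 2022)Q(Q1 2022) = 0.95×396 + 5.18×17 + 25.73×3 + 1.83×268 = 376.2 + 88.06 + 77.19 + 490.44 = 1031.89
L = 1089.38 / 1031.89 × 100 = 105.5713
Paasche component (current-period weights):
ΣP(Q2 2022)Q(Q2 2022) = 1.23×458 + 7.24×16 + 19.61×4 + 2.42×256 = 563.34 + 115.84 + 78.44 + 619.52 = 1377.14
ΣP(Q2 2022)Q(Q1 2022) = 1.23×396 + 7.24×17 + 19.61×3 + 2.42×268 = 487.08 + 123.08 + 58.83 + 648.56 = 1317.55
P = 1377.14 / 1317.55 × 100 = 104.5228
Fisher = √(L × P) = √(105.5713 × 104.5228) = 105.0458

105.05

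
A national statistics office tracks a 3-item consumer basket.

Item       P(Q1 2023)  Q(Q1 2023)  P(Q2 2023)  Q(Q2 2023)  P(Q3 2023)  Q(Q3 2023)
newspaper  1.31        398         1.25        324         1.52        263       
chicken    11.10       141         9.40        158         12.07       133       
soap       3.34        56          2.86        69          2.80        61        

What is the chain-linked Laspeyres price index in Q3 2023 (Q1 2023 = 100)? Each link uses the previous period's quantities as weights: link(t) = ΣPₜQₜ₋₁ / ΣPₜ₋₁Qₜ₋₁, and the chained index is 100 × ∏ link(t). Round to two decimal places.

Link Q1 2023→Q2 2023:
ΣP(Q2 2023)Q(Q1 2023) = 1.25×398 + 9.40×141 + 2.86×56 = 497.5 + 1325.4 + 160.16 = 1983.06
ΣP(Q1 2023)Q(Q1 2023) = 1.31×398 + 11.10×141 + 3.34×56 = 521.38 + 1565.1 + 187.04 = 2273.52
link = 1983.06/2273.52 = 0.872242
Link Q2 2023→Q3 2023:
ΣP(Q3 2023)Q(Q2 2023) = 1.52×324 + 12.07×158 + 2.80×69 = 492.48 + 1907.06 + 193.2 = 2592.74
ΣP(Q2 2023)Q(Q2 2023) = 1.25×324 + 9.40×158 + 2.86×69 = 405 + 1485.2 + 197.34 = 2087.54
link = 2592.74/2087.54 = 1.242007
Chained index = 100 × 0.872242 × 1.242007 = 108.3331

108.33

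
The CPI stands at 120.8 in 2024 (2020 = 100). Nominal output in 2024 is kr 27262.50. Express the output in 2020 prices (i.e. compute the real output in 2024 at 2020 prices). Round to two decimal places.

Real = Nominal ÷ (Index/100) = 27262.50 ÷ (120.8/100)
     = 27262.50 ÷ 1.208 = 22568.2947

22568.29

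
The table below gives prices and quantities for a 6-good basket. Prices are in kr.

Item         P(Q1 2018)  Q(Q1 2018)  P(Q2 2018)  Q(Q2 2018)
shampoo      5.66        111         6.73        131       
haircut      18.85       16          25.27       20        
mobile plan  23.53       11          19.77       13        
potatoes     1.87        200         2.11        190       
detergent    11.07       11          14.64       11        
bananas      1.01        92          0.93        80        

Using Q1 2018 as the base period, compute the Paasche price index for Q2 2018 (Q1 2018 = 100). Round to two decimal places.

Paasche price index uses current-period quantities as weights.
ΣP(Q2 2018)·Q(Q2 2018) = 6.73×131 + 25.27×20 + 19.77×13 + 2.11×190 + 14.64×11 + 0.93×80 = 881.63 + 505.4 + 257.01 + 400.9 + 161.04 + 74.4 = 2280.38
ΣP(Q1 2018)·Q(Q2 2018) = 5.66×131 + 18.85×20 + 23.53×13 + 1.87×190 + 11.07×11 + 1.01×80 = 741.46 + 377 + 305.89 + 355.3 + 121.77 + 80.8 = 1982.22
Index = 2280.38 / 1982.22 × 100 = 115.0417

115.04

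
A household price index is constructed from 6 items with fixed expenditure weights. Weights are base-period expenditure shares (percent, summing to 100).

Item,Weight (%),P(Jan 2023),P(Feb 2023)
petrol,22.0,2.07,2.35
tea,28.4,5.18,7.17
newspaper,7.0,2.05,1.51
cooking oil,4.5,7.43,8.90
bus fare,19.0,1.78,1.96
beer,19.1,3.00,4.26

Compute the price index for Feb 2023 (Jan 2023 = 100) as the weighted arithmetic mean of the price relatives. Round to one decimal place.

petrol: 22.0 × (2.35/2.07) = 22.0 × 1.135266 = 24.9758
tea: 28.4 × (7.17/5.18) = 28.4 × 1.384170 = 39.3104
newspaper: 7.0 × (1.51/2.05) = 7.0 × 0.736585 = 5.1561
cooking oil: 4.5 × (8.90/7.43) = 4.5 × 1.197847 = 5.3903
bus fare: 19.0 × (1.96/1.78) = 19.0 × 1.101124 = 20.9213
beer: 19.1 × (4.26/3.00) = 19.1 × 1.420000 = 27.1220
Index = Σ wᵢ·(p₁ᵢ/p₀ᵢ) = 24.9758 + 39.3104 + 5.1561 + 5.3903 + 20.9213 + 27.1220 = 122.8760

122.9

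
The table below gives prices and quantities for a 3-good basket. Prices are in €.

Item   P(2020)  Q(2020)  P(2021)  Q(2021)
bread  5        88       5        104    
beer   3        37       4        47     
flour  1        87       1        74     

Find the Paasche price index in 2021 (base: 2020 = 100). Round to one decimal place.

Paasche price index uses current-period quantities as weights.
ΣP(2021)·Q(2021) = 5×104 + 4×47 + 1×74 = 520 + 188 + 74 = 782
ΣP(2020)·Q(2021) = 5×104 + 3×47 + 1×74 = 520 + 141 + 74 = 735
Index = 782 / 735 × 100 = 106.3946

106.4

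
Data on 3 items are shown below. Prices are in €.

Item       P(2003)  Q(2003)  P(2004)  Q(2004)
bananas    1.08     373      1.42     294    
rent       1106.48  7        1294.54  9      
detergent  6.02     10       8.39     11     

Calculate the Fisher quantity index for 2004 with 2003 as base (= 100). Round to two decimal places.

125.84

Laspeyres component (base-period weights):
ΣP(2003)Q(2004) = 1.08×294 + 1106.48×9 + 6.02×11 = 317.52 + 9958.32 + 66.22 = 10342.06
ΣP(2003)Q(2003) = 1.08×373 + 1106.48×7 + 6.02×10 = 402.84 + 7745.36 + 60.2 = 8208.4
L = 10342.06 / 8208.4 × 100 = 125.9936
Paasche component (current-period weights):
ΣP(2004)Q(2004) = 1.42×294 + 1294.54×9 + 8.39×11 = 417.48 + 11650.86 + 92.29 = 12160.63
ΣP(2004)Q(2003) = 1.42×373 + 1294.54×7 + 8.39×10 = 529.66 + 9061.78 + 83.9 = 9675.34
P = 12160.63 / 9675.34 × 100 = 125.6868
Fisher = √(L × P) = √(125.9936 × 125.6868) = 125.8401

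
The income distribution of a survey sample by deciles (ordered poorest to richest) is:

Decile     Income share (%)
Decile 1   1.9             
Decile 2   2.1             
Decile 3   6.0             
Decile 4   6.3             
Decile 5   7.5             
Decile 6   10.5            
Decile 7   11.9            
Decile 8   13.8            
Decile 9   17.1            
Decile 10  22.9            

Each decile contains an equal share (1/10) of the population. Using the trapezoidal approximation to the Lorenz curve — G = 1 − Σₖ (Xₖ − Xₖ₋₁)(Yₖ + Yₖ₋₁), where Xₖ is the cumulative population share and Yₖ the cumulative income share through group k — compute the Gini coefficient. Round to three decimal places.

0.353

Cumulative income shares Yₖ: 0.0190, 0.0400, 0.1000, 0.1630, 0.2380, 0.3430, 0.4620, 0.6000, 0.7710, 1.0000
Σ (Xₖ−Xₖ₋₁)(Yₖ+Yₖ₋₁) = (1/10)(0.0190+0.0000) + (1/10)(0.0400+0.0190) + (1/10)(0.1000+0.0400) + (1/10)(0.1630+0.1000) + (1/10)(0.2380+0.1630) + (1/10)(0.3430+0.2380) + (1/10)(0.4620+0.3430) + (1/10)(0.6000+0.4620) + (1/10)(0.7710+0.6000) + (1/10)(1.0000+0.7710)
  = 0.0019 + 0.0059 + 0.0140 + 0.0263 + 0.0401 + 0.0581 + 0.0805 + 0.1062 + 0.1371 + 0.1771 = 0.6472
G = 1 − 0.6472 = 0.3528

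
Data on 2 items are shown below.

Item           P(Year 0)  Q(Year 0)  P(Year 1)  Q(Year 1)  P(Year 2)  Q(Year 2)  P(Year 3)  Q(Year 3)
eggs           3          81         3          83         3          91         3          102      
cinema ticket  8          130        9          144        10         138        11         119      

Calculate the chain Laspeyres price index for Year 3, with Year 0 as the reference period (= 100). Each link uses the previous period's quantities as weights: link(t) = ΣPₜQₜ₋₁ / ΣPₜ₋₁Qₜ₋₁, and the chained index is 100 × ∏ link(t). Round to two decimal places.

Link Year 0→Year 1:
ΣP(Year 1)Q(Year 0) = 3×81 + 9×130 = 243 + 1170 = 1413
ΣP(Year 0)Q(Year 0) = 3×81 + 8×130 = 243 + 1040 = 1283
link = 1413/1283 = 1.101325
Link Year 1→Year 2:
ΣP(Year 2)Q(Year 1) = 3×83 + 10×144 = 249 + 1440 = 1689
ΣP(Year 1)Q(Year 1) = 3×83 + 9×144 = 249 + 1296 = 1545
link = 1689/1545 = 1.093204
Link Year 2→Year 3:
ΣP(Year 3)Q(Year 2) = 3×91 + 11×138 = 273 + 1518 = 1791
ΣP(Year 2)Q(Year 2) = 3×91 + 10×138 = 273 + 1380 = 1653
link = 1791/1653 = 1.083485
Chained index = 100 × 1.101325 × 1.093204 × 1.083485 = 130.4486

130.45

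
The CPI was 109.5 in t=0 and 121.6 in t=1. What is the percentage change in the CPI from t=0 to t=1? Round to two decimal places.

Change = (121.6 − 109.5) / 109.5 × 100
       = 12.1 / 109.5 × 100 = 11.0502%

11.05%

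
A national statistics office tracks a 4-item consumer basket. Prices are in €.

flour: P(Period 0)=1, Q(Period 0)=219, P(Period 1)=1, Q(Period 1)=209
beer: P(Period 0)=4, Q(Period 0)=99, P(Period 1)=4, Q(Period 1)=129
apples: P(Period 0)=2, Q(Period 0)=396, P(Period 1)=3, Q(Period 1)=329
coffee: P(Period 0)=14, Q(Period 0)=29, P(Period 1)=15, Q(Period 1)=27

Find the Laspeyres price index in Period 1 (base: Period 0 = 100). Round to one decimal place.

Laspeyres price index uses base-period quantities as weights.
ΣP(Period 1)·Q(Period 0) = 1×219 + 4×99 + 3×396 + 15×29 = 219 + 396 + 1188 + 435 = 2238
ΣP(Period 0)·Q(Period 0) = 1×219 + 4×99 + 2×396 + 14×29 = 219 + 396 + 792 + 406 = 1813
Index = 2238 / 1813 × 100 = 123.4418

123.4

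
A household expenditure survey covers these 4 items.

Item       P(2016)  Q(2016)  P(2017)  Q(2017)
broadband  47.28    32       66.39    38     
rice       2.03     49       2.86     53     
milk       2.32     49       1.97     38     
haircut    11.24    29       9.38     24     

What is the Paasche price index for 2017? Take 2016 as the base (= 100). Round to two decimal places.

Paasche price index uses current-period quantities as weights.
ΣP(2017)·Q(2017) = 66.39×38 + 2.86×53 + 1.97×38 + 9.38×24 = 2522.82 + 151.58 + 74.86 + 225.12 = 2974.38
ΣP(2016)·Q(2017) = 47.28×38 + 2.03×53 + 2.32×38 + 11.24×24 = 1796.64 + 107.59 + 88.16 + 269.76 = 2262.15
Index = 2974.38 / 2262.15 × 100 = 131.4846

131.48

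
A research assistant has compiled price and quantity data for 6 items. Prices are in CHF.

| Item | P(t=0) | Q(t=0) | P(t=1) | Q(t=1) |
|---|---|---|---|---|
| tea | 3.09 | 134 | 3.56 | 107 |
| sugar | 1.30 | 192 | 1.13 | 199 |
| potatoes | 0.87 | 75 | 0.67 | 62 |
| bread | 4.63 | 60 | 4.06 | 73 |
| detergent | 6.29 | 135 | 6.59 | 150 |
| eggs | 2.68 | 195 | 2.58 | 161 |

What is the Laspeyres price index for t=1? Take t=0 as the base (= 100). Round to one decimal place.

Laspeyres price index uses base-period quantities as weights.
ΣP(t=1)·Q(t=0) = 3.56×134 + 1.13×192 + 0.67×75 + 4.06×60 + 6.59×135 + 2.58×195 = 477.04 + 216.96 + 50.25 + 243.6 + 889.65 + 503.1 = 2380.6
ΣP(t=0)·Q(t=0) = 3.09×134 + 1.30×192 + 0.87×75 + 4.63×60 + 6.29×135 + 2.68×195 = 414.06 + 249.6 + 65.25 + 277.8 + 849.15 + 522.6 = 2378.46
Index = 2380.6 / 2378.46 × 100 = 100.0900

100.1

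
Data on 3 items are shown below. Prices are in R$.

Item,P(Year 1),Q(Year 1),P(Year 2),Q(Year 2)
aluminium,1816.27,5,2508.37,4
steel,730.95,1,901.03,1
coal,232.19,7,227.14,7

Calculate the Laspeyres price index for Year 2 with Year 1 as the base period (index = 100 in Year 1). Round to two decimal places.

Laspeyres price index uses base-period quantities as weights.
ΣP(Year 2)·Q(Year 1) = 2508.37×5 + 901.03×1 + 227.14×7 = 12541.85 + 901.03 + 1589.98 = 15032.86
ΣP(Year 1)·Q(Year 1) = 1816.27×5 + 730.95×1 + 232.19×7 = 9081.35 + 730.95 + 1625.33 = 11437.63
Index = 15032.86 / 11437.63 × 100 = 131.4333

131.43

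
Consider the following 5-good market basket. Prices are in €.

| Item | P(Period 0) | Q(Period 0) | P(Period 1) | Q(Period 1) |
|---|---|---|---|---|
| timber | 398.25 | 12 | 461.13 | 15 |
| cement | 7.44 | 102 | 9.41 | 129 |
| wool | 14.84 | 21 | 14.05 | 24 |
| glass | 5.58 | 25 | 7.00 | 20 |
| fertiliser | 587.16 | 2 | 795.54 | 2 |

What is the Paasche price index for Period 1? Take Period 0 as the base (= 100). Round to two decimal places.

Paasche price index uses current-period quantities as weights.
ΣP(Period 1)·Q(Period 1) = 461.13×15 + 9.41×129 + 14.05×24 + 7.00×20 + 795.54×2 = 6916.95 + 1213.89 + 337.2 + 140 + 1591.08 = 10199.12
ΣP(Period 0)·Q(Period 1) = 398.25×15 + 7.44×129 + 14.84×24 + 5.58×20 + 587.16×2 = 5973.75 + 959.76 + 356.16 + 111.6 + 1174.32 = 8575.59
Index = 10199.12 / 8575.59 × 100 = 118.9320

118.93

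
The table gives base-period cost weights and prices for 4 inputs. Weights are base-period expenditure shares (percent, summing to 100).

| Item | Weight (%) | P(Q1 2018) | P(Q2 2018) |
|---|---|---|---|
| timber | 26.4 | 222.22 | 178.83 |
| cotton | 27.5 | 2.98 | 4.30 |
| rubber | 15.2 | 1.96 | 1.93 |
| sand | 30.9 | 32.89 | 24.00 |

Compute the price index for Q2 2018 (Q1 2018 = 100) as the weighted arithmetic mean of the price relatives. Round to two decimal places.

timber: 26.4 × (178.83/222.22) = 26.4 × 0.804743 = 21.2452
cotton: 27.5 × (4.30/2.98) = 27.5 × 1.442953 = 39.6812
rubber: 15.2 × (1.93/1.96) = 15.2 × 0.984694 = 14.9673
sand: 30.9 × (24.00/32.89) = 30.9 × 0.729705 = 22.5479
Index = Σ wᵢ·(p₁ᵢ/p₀ᵢ) = 21.2452 + 39.6812 + 14.9673 + 22.5479 = 98.4417

98.44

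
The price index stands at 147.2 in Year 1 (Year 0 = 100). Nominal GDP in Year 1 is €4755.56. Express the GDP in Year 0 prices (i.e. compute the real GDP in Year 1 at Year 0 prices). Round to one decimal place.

3230.7

Real = Nominal ÷ (Index/100) = 4755.56 ÷ (147.2/100)
     = 4755.56 ÷ 1.472 = 3230.6793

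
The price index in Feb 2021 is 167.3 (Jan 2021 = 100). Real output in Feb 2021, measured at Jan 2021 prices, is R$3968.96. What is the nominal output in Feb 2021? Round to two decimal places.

Nominal = Real × (Index/100) = 3968.96 × (167.3/100)
        = 3968.96 × 1.673 = 6640.0701

6640.07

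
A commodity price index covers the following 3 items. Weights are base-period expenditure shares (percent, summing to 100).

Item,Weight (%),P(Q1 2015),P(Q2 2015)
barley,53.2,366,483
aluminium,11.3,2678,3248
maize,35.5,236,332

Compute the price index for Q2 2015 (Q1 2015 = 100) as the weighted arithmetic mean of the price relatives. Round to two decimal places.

barley: 53.2 × (483/366) = 53.2 × 1.319672 = 70.2066
aluminium: 11.3 × (3248/2678) = 11.3 × 1.212845 = 13.7052
maize: 35.5 × (332/236) = 35.5 × 1.406780 = 49.9407
Index = Σ wᵢ·(p₁ᵢ/p₀ᵢ) = 70.2066 + 13.7052 + 49.9407 = 133.8524

133.85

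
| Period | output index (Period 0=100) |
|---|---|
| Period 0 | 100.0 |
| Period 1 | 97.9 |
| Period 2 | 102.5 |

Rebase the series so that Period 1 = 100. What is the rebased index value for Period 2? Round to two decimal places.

Rebased(Period 2) = 102.5 / 97.9 × 100 = 104.6987

104.70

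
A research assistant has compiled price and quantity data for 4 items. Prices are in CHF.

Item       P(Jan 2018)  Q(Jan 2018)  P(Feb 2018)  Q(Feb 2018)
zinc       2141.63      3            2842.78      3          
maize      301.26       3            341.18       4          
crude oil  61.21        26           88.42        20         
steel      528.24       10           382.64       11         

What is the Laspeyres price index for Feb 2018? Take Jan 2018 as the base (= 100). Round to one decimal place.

Laspeyres price index uses base-period quantities as weights.
ΣP(Feb 2018)·Q(Jan 2018) = 2842.78×3 + 341.18×3 + 88.42×26 + 382.64×10 = 8528.34 + 1023.54 + 2298.92 + 3826.4 = 15677.2
ΣP(Jan 2018)·Q(Jan 2018) = 2141.63×3 + 301.26×3 + 61.21×26 + 528.24×10 = 6424.89 + 903.78 + 1591.46 + 5282.4 = 14202.53
Index = 15677.2 / 14202.53 × 100 = 110.3832

110.4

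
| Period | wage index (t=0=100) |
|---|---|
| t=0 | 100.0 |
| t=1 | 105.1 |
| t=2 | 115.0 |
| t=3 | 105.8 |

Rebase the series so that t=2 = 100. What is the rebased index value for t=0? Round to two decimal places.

Rebased(t=0) = 100.0 / 115.0 × 100 = 86.9565

86.96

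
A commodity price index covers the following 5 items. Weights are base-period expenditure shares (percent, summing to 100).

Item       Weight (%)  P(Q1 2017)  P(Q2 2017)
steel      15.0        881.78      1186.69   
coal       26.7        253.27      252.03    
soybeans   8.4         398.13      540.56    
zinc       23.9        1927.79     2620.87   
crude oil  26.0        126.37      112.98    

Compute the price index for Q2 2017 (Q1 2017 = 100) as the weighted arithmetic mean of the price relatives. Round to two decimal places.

steel: 15.0 × (1186.69/881.78) = 15.0 × 1.345789 = 20.1868
coal: 26.7 × (252.03/253.27) = 26.7 × 0.995104 = 26.5693
soybeans: 8.4 × (540.56/398.13) = 8.4 × 1.357747 = 11.4051
zinc: 23.9 × (2620.87/1927.79) = 23.9 × 1.359520 = 32.4925
crude oil: 26.0 × (112.98/126.37) = 26.0 × 0.894041 = 23.2451
Index = Σ wᵢ·(p₁ᵢ/p₀ᵢ) = 20.1868 + 26.5693 + 11.4051 + 32.4925 + 23.2451 = 113.8988

113.90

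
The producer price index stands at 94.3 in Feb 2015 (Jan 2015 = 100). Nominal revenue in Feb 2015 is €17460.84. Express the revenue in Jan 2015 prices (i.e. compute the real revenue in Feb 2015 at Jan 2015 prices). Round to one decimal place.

18516.3

Real = Nominal ÷ (Index/100) = 17460.84 ÷ (94.3/100)
     = 17460.84 ÷ 0.943 = 18516.2672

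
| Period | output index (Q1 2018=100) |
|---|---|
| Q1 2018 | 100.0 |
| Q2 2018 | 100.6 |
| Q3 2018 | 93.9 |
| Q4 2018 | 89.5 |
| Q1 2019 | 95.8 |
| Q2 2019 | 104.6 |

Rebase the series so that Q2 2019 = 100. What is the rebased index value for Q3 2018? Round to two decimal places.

Rebased(Q3 2018) = 93.9 / 104.6 × 100 = 89.7706

89.77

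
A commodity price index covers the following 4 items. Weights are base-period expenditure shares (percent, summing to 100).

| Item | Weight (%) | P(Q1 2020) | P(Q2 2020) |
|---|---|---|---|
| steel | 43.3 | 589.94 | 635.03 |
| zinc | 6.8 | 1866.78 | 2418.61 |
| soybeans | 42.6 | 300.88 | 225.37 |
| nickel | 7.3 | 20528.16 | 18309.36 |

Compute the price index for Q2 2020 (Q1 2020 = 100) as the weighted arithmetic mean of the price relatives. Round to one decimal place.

93.8

steel: 43.3 × (635.03/589.94) = 43.3 × 1.076432 = 46.6095
zinc: 6.8 × (2418.61/1866.78) = 6.8 × 1.295605 = 8.8101
soybeans: 42.6 × (225.37/300.88) = 42.6 × 0.749036 = 31.9089
nickel: 7.3 × (18309.36/20528.16) = 7.3 × 0.891914 = 6.5110
Index = Σ wᵢ·(p₁ᵢ/p₀ᵢ) = 46.6095 + 8.8101 + 31.9089 + 6.5110 = 93.8395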